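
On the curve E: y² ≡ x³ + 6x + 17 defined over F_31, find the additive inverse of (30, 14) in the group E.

(30, 17)

-(30, 14) = (30, -14 mod 31) = (30, 17).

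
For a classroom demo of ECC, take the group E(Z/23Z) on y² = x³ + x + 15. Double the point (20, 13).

(19, 4)

tangent at (20, 13): λ = (3·20² + 1)/(2·13) ≡ 5/3. 3⁻¹ ≡ 8 (mod 23) since 3·8 = 24 ≡ 1, so λ ≡ 5·8 ≡ 17.
  x = λ² - 20 - 20 = 289 - 40 ≡ 19; y = λ·(20 - 19) - 13 ≡ 4. → (19, 4)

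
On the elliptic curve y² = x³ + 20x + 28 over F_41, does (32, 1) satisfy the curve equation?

no

y² = 1² ≡ 1; x³ + 20x + 28 = 33436 ≡ 21 (mod 41). 1 ≠ 21.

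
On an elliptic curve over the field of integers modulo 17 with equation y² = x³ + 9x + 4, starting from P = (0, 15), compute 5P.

(12, 2)

Double-and-add on 5 = (101)₂. Start with P = (0, 15) for the leading 1-bit.
double: tangent at (0, 15): λ = (3·0² + 9)/(2·15) ≡ 9/13. 13⁻¹ ≡ 4 (mod 17) since 13·4 = 52 ≡ 1, so λ ≡ 9·4 ≡ 2.
  x = λ² - 0 - 0 = 4 - 0 ≡ 4; y = λ·(0 - 4) - 15 ≡ 11. → (4, 11)
double: tangent at (4, 11): λ = (3·4² + 9)/(2·11) ≡ 6/5. 5⁻¹ ≡ 7 (mod 17), so λ ≡ 6·7 ≡ 8.
  x = λ² - 4 - 4 = 64 - 8 ≡ 5; y = λ·(4 - 5) - 11 ≡ 15. → (5, 15)
add P: (5, 15) + (0, 15). λ = (15 - 15)/(0 - 5) ≡ 0/12 mod 17. 12⁻¹ ≡ 10 (mod 17), so λ ≡ 0.
  x = λ² - 5 - 0 = 0 - 5 ≡ 12; y = λ·(5 - 12) - 15 ≡ 2. → (12, 2)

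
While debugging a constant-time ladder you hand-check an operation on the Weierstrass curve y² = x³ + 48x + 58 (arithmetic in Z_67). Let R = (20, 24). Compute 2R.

tangent at (20, 24): λ = (3·20² + 48)/(2·24) ≡ 42/48. 48⁻¹ ≡ 7 (mod 67), so λ ≡ 42·7 ≡ 26.
  x = λ² - 20 - 20 = 676 - 40 ≡ 33; y = λ·(20 - 33) - 24 ≡ 40. → (33, 40)

(33, 40)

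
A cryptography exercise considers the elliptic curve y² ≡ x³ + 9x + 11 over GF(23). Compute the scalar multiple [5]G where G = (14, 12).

(15, 18)

Double-and-add on 5 = (101)₂. Start with G = (14, 12) for the leading 1-bit.
double: tangent at (14, 12): λ = (3·14² + 9)/(2·12) ≡ 22/1. 1⁻¹ ≡ 1 (mod 23), so λ ≡ 22·1 ≡ 22.
  x = λ² - 14 - 14 = 484 - 28 ≡ 19; y = λ·(14 - 19) - 12 ≡ 16. → (19, 16)
double: tangent at (19, 16): λ = (3·19² + 9)/(2·16) ≡ 11/9. 9⁻¹ ≡ 18 (mod 23) since 9·18 = 162 ≡ 1, so λ ≡ 11·18 ≡ 14.
  x = λ² - 19 - 19 = 196 - 38 ≡ 20; y = λ·(19 - 20) - 16 ≡ 16. → (20, 16)
add G: (20, 16) + (14, 12). λ = (12 - 16)/(14 - 20) ≡ 19/17 mod 23. 17⁻¹ ≡ 19 (mod 23), so λ ≡ 16.
  x = λ² - 20 - 14 = 256 - 34 ≡ 15; y = λ·(20 - 15) - 16 ≡ 18. → (15, 18)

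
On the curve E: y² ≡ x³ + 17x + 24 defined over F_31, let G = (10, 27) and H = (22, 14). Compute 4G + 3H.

First 4G:
Double-and-add on 4 = (100)₂. Start with G = (10, 27) for the leading 1-bit.
double: tangent at (10, 27): λ = (3·10² + 17)/(2·27) ≡ 7/23. 23⁻¹ ≡ 27 (mod 31) since 23·27 = 621 ≡ 1, so λ ≡ 7·27 ≡ 3.
  x = λ² - 10 - 10 = 9 - 20 ≡ 20; y = λ·(10 - 20) - 27 ≡ 5. → (20, 5)
double: tangent at (20, 5): λ = (3·20² + 17)/(2·5) ≡ 8/10. 10⁻¹ ≡ 28 (mod 31) since 10·28 = 280 ≡ 1, so λ ≡ 8·28 ≡ 7.
  x = λ² - 20 - 20 = 49 - 40 ≡ 9; y = λ·(20 - 9) - 5 ≡ 10. → (9, 10)
4G = (9, 10).
Next 3H:
Repeated addition: build up to 3H.
2H: tangent at (22, 14): λ = (3·22² + 17)/(2·14) ≡ 12/28. 28⁻¹ ≡ 10 (mod 31) since 28·10 = 280 ≡ 1, so λ ≡ 12·10 ≡ 27.
  x = λ² - 22 - 22 = 729 - 44 ≡ 3; y = λ·(22 - 3) - 14 ≡ 3. → (3, 3)
3H: (3, 3) + (22, 14). λ = (14 - 3)/(22 - 3) ≡ 11/19 mod 31. 19⁻¹ ≡ 18 (mod 31), so λ ≡ 12.
  x = λ² - 3 - 22 = 144 - 25 ≡ 26; y = λ·(3 - 26) - 3 ≡ 0. → (26, 0)
3H = (26, 0).
Finally 4G + 3H:
(9, 10) + (26, 0). λ = (0 - 10)/(26 - 9) ≡ 21/17 mod 31. 17⁻¹ ≡ 11 (mod 31), so λ ≡ 14.
  x = λ² - 9 - 26 = 196 - 35 ≡ 6; y = λ·(9 - 6) - 10 ≡ 1. → (6, 1)

(6, 1)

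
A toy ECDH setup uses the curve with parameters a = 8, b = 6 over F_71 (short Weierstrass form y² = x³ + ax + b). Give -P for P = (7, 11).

-(7, 11) = (7, -11 mod 71) = (7, 60).

(7, 60)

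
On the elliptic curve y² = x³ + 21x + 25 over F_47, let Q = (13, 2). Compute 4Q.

O

Repeated addition: build up to 4Q.
2Q: tangent at (13, 2): λ = (3·13² + 21)/(2·2) ≡ 11/4. 4⁻¹ ≡ 12 (mod 47) since 4·12 = 48 ≡ 1, so λ ≡ 11·12 ≡ 38.
  x = λ² - 13 - 13 = 1444 - 26 ≡ 8; y = λ·(13 - 8) - 2 ≡ 0. → (8, 0)
3Q: (8, 0) + (13, 2). λ = (2 - 0)/(13 - 8) ≡ 2/5 mod 47. 5⁻¹ ≡ 19 (mod 47) since 5·19 = 95 ≡ 1, so λ ≡ 38.
  x = λ² - 8 - 13 = 1444 - 21 ≡ 13; y = λ·(8 - 13) - 0 ≡ 45. → (13, 45)
4Q: (13, 45) + (13, 2): same x and y₁ ≡ -y₂, so the sum is ∞.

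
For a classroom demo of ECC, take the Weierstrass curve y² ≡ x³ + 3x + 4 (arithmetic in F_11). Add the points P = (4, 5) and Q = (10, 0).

(9, 1)

(4, 5) + (10, 0). λ = (0 - 5)/(10 - 4) ≡ 6/6 mod 11. 6⁻¹ ≡ 2 (mod 11) since 6·2 = 12 ≡ 1, so λ ≡ 1.
  x = λ² - 4 - 10 = 1 - 14 ≡ 9; y = λ·(4 - 9) - 5 ≡ 1. → (9, 1)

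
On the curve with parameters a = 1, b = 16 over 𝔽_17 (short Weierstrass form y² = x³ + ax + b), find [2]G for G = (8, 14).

tangent at (8, 14): λ = (3·8² + 1)/(2·14) ≡ 6/11. 11⁻¹ ≡ 14 (mod 17) since 11·14 = 154 ≡ 1, so λ ≡ 6·14 ≡ 16.
  x = λ² - 8 - 8 = 256 - 16 ≡ 2; y = λ·(8 - 2) - 14 ≡ 14. → (2, 14)

(2, 14)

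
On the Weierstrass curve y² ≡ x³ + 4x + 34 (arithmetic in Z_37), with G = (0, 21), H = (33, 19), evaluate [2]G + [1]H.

(33, 18)

First 2G:
Repeated addition: build up to 2G.
2G: tangent at (0, 21): λ = (3·0² + 4)/(2·21) ≡ 4/5. 5⁻¹ ≡ 15 (mod 37) since 5·15 = 75 ≡ 1, so λ ≡ 4·15 ≡ 23.
  x = λ² - 0 - 0 = 529 - 0 ≡ 11; y = λ·(0 - 11) - 21 ≡ 22. → (11, 22)
2G = (11, 22).
Finally 2G + H:
(11, 22) + (33, 19). λ = (19 - 22)/(33 - 11) ≡ 34/22 mod 37. 22⁻¹ ≡ 32 (mod 37) since 22·32 = 704 ≡ 1, so λ ≡ 15.
  x = λ² - 11 - 33 = 225 - 44 ≡ 33; y = λ·(11 - 33) - 22 ≡ 18. → (33, 18)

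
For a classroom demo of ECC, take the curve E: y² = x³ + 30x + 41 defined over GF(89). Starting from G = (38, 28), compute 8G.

Double-and-add on 8 = (1000)₂. Start with G = (38, 28) for the leading 1-bit.
double: tangent at (38, 28): λ = (3·38² + 30)/(2·28) ≡ 1/56. 56⁻¹ ≡ 62 (mod 89), so λ ≡ 1·62 ≡ 62.
  x = λ² - 38 - 38 = 3844 - 76 ≡ 30; y = λ·(38 - 30) - 28 ≡ 23. → (30, 23)
double: tangent at (30, 23): λ = (3·30² + 30)/(2·23) ≡ 60/46. 46⁻¹ ≡ 60 (mod 89), so λ ≡ 60·60 ≡ 40.
  x = λ² - 30 - 30 = 1600 - 60 ≡ 27; y = λ·(30 - 27) - 23 ≡ 8. → (27, 8)
double: tangent at (27, 8): λ = (3·27² + 30)/(2·8) ≡ 81/16. 16⁻¹ ≡ 39 (mod 89) since 16·39 = 624 ≡ 1, so λ ≡ 81·39 ≡ 44.
  x = λ² - 27 - 27 = 1936 - 54 ≡ 13; y = λ·(27 - 13) - 8 ≡ 74. → (13, 74)

(13, 74)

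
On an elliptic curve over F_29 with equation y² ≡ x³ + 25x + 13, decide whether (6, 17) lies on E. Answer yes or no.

y² = 17² ≡ 28; x³ + 25x + 13 = 379 ≡ 2 (mod 29). 28 ≠ 2.

no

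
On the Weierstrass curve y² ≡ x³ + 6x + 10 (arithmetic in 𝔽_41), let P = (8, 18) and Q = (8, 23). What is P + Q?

The two points share x = 8 and their y-coordinates satisfy 18 + 23 ≡ 0 (mod 41), so they are inverses. Their sum is O.

O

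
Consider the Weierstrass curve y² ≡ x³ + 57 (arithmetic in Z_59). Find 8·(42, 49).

Write P = (42, 49).
Repeated addition: build up to 8P.
2P: tangent at (42, 49): λ = (3·42² + 0)/(2·49) ≡ 41/39. 39⁻¹ ≡ 56 (mod 59), so λ ≡ 41·56 ≡ 54.
  x = λ² - 42 - 42 = 2916 - 84 ≡ 0; y = λ·(42 - 0) - 49 ≡ 36. → (0, 36)
3P: (0, 36) + (42, 49). λ = (49 - 36)/(42 - 0) ≡ 13/42 mod 59. 42⁻¹ ≡ 52 (mod 59) since 42·52 = 2184 ≡ 1, so λ ≡ 27.
  x = λ² - 0 - 42 = 729 - 42 ≡ 38; y = λ·(0 - 38) - 36 ≡ 0. → (38, 0)
4P: (38, 0) + (42, 49). λ = (49 - 0)/(42 - 38) ≡ 49/4 mod 59. 4⁻¹ ≡ 15 (mod 59) since 4·15 = 60 ≡ 1, so λ ≡ 27.
  x = λ² - 38 - 42 = 729 - 80 ≡ 0; y = λ·(38 - 0) - 0 ≡ 23. → (0, 23)
5P: (0, 23) + (42, 49). λ = (49 - 23)/(42 - 0) ≡ 26/42 mod 59. 42⁻¹ ≡ 52 (mod 59), so λ ≡ 54.
  x = λ² - 0 - 42 = 2916 - 42 ≡ 42; y = λ·(0 - 42) - 23 ≡ 10. → (42, 10)
6P: (42, 10) + (42, 49): same x and y₁ ≡ -y₂, so the sum is ∞.
7P: ∞ + (42, 49) = (42, 49) (identity).
8P: tangent at (42, 49): λ = (3·42² + 0)/(2·49) ≡ 41/39. 39⁻¹ ≡ 56 (mod 59), so λ ≡ 41·56 ≡ 54.
  x = λ² - 42 - 42 = 2916 - 84 ≡ 0; y = λ·(42 - 0) - 49 ≡ 36. → (0, 36)

(0, 36)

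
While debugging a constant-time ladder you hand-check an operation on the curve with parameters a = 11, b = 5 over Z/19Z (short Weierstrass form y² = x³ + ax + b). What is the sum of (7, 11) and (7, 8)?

O

The two points share x = 7 and their y-coordinates satisfy 11 + 8 ≡ 0 (mod 19), so they are inverses. Their sum is 𝒪.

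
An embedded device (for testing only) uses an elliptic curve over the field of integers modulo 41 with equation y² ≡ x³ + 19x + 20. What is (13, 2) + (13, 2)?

(36, 28)

tangent at (13, 2): λ = (3·13² + 19)/(2·2) ≡ 34/4. 4⁻¹ ≡ 31 (mod 41), so λ ≡ 34·31 ≡ 29.
  x = λ² - 13 - 13 = 841 - 26 ≡ 36; y = λ·(13 - 36) - 2 ≡ 28. → (36, 28)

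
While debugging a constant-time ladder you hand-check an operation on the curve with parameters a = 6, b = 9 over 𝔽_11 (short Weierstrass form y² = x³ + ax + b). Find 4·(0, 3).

Write Q = (0, 3).
Repeated addition: build up to 4Q.
2Q: tangent at (0, 3): λ = (3·0² + 6)/(2·3) ≡ 6/6. 6⁻¹ ≡ 2 (mod 11), so λ ≡ 6·2 ≡ 1.
  x = λ² - 0 - 0 = 1 - 0 ≡ 1; y = λ·(0 - 1) - 3 ≡ 7. → (1, 7)
3Q: (1, 7) + (0, 3). λ = (3 - 7)/(0 - 1) ≡ 7/10 mod 11. 10⁻¹ ≡ 10 (mod 11), so λ ≡ 4.
  x = λ² - 1 - 0 = 16 - 1 ≡ 4; y = λ·(1 - 4) - 7 ≡ 3. → (4, 3)
4Q: (4, 3) + (0, 3). λ = (3 - 3)/(0 - 4) ≡ 0/7 mod 11. 7⁻¹ ≡ 8 (mod 11), so λ ≡ 0.
  x = λ² - 4 - 0 = 0 - 4 ≡ 7; y = λ·(4 - 7) - 3 ≡ 8. → (7, 8)

(7, 8)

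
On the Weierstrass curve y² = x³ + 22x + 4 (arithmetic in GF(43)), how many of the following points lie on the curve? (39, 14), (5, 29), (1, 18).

(39, 14): 14² ≡ 24, rhs ≡ 24 → on.
(5, 29): 29² ≡ 24, rhs ≡ 24 → on.
(1, 18): 18² ≡ 23, rhs ≡ 27 → off.

2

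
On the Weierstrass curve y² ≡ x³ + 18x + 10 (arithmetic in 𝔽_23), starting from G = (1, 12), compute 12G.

Repeated addition: build up to 12G.
2G: tangent at (1, 12): λ = (3·1² + 18)/(2·12) ≡ 21/1. 1⁻¹ ≡ 1 (mod 23), so λ ≡ 21·1 ≡ 21.
  x = λ² - 1 - 1 = 441 - 2 ≡ 2; y = λ·(1 - 2) - 12 ≡ 13. → (2, 13)
3G: (2, 13) + (1, 12). λ = (12 - 13)/(1 - 2) ≡ 22/22 mod 23. 22⁻¹ ≡ 22 (mod 23), so λ ≡ 1.
  x = λ² - 2 - 1 = 1 - 3 ≡ 21; y = λ·(2 - 21) - 13 ≡ 14. → (21, 14)
4G: (21, 14) + (1, 12). λ = (12 - 14)/(1 - 21) ≡ 21/3 mod 23. 3⁻¹ ≡ 8 (mod 23) since 3·8 = 24 ≡ 1, so λ ≡ 7.
  x = λ² - 21 - 1 = 49 - 22 ≡ 4; y = λ·(21 - 4) - 14 ≡ 13. → (4, 13)
5G: (4, 13) + (1, 12). λ = (12 - 13)/(1 - 4) ≡ 22/20 mod 23. 20⁻¹ ≡ 15 (mod 23), so λ ≡ 8.
  x = λ² - 4 - 1 = 64 - 5 ≡ 13; y = λ·(4 - 13) - 13 ≡ 7. → (13, 7)
6G: (13, 7) + (1, 12). λ = (12 - 7)/(1 - 13) ≡ 5/11 mod 23. 11⁻¹ ≡ 21 (mod 23), so λ ≡ 13.
  x = λ² - 13 - 1 = 169 - 14 ≡ 17; y = λ·(13 - 17) - 7 ≡ 10. → (17, 10)
7G: (17, 10) + (1, 12). λ = (12 - 10)/(1 - 17) ≡ 2/7 mod 23. 7⁻¹ ≡ 10 (mod 23), so λ ≡ 20.
  x = λ² - 17 - 1 = 400 - 18 ≡ 14; y = λ·(17 - 14) - 10 ≡ 4. → (14, 4)
8G: (14, 4) + (1, 12). λ = (12 - 4)/(1 - 14) ≡ 8/10 mod 23. 10⁻¹ ≡ 7 (mod 23), so λ ≡ 10.
  x = λ² - 14 - 1 = 100 - 15 ≡ 16; y = λ·(14 - 16) - 4 ≡ 22. → (16, 22)
9G: (16, 22) + (1, 12). λ = (12 - 22)/(1 - 16) ≡ 13/8 mod 23. 8⁻¹ ≡ 3 (mod 23), so λ ≡ 16.
  x = λ² - 16 - 1 = 256 - 17 ≡ 9; y = λ·(16 - 9) - 22 ≡ 21. → (9, 21)
10G: (9, 21) + (1, 12). λ = (12 - 21)/(1 - 9) ≡ 14/15 mod 23. 15⁻¹ ≡ 20 (mod 23) since 15·20 = 300 ≡ 1, so λ ≡ 4.
  x = λ² - 9 - 1 = 16 - 10 ≡ 6; y = λ·(9 - 6) - 21 ≡ 14. → (6, 14)
11G: (6, 14) + (1, 12). λ = (12 - 14)/(1 - 6) ≡ 21/18 mod 23. 18⁻¹ ≡ 9 (mod 23) since 18·9 = 162 ≡ 1, so λ ≡ 5.
  x = λ² - 6 - 1 = 25 - 7 ≡ 18; y = λ·(6 - 18) - 14 ≡ 18. → (18, 18)
12G: (18, 18) + (1, 12). λ = (12 - 18)/(1 - 18) ≡ 17/6 mod 23. 6⁻¹ ≡ 4 (mod 23), so λ ≡ 22.
  x = λ² - 18 - 1 = 484 - 19 ≡ 5; y = λ·(18 - 5) - 18 ≡ 15. → (5, 15)

(5, 15)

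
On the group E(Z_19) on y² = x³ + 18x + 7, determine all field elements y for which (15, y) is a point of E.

x³ + 18x + 7 = 3652 ≡ 4 (mod 19).
Square roots of 4 mod 19: 2 and 17 (since 2² = 4 ≡ 4).

2, 17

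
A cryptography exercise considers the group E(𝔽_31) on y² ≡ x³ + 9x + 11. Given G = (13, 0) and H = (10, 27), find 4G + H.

(10, 27)

First 4G:
Double-and-add on 4 = (100)₂. Start with G = (13, 0) for the leading 1-bit.
double: (13, 0) + (13, 0): same x and y₁ ≡ -y₂, so the sum is 𝒪.
double: 𝒪 + 𝒪 = 𝒪 (identity).
4G = 𝒪.
Finally 4G + H:
𝒪 + (10, 27) = (10, 27) (identity).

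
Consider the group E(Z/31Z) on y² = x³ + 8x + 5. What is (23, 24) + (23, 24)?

tangent at (23, 24): λ = (3·23² + 8)/(2·24) ≡ 14/17. 17⁻¹ ≡ 11 (mod 31), so λ ≡ 14·11 ≡ 30.
  x = λ² - 23 - 23 = 900 - 46 ≡ 17; y = λ·(23 - 17) - 24 ≡ 1. → (17, 1)

(17, 1)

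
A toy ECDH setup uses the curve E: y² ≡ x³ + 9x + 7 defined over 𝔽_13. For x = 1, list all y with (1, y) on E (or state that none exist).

x³ + 9x + 7 = 17 ≡ 4 (mod 13).
Square roots of 4 mod 13: 2 and 11 (since 2² = 4 ≡ 4).

2, 11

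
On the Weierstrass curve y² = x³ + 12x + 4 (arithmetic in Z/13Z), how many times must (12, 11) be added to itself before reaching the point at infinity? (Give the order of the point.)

2P: tangent at (12, 11): λ = (3·12² + 12)/(2·11) ≡ 2/9. 9⁻¹ ≡ 3 (mod 13) since 9·3 = 27 ≡ 1, so λ ≡ 2·3 ≡ 6.
  x = λ² - 12 - 12 = 36 - 24 ≡ 12; y = λ·(12 - 12) - 11 ≡ 2. → (12, 2)
3P: (12, 2) + (12, 11): same x and y₁ ≡ -y₂, so the sum is the point at infinity.
3P = the point at infinity, so the order is 3.

3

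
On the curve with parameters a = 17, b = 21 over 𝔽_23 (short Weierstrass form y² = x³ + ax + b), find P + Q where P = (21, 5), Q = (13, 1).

(21, 5) + (13, 1). λ = (1 - 5)/(13 - 21) ≡ 19/15 mod 23. 15⁻¹ ≡ 20 (mod 23) since 15·20 = 300 ≡ 1, so λ ≡ 12.
  x = λ² - 21 - 13 = 144 - 34 ≡ 18; y = λ·(21 - 18) - 5 ≡ 8. → (18, 8)

(18, 8)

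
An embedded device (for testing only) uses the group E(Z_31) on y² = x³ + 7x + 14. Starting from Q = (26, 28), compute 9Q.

Repeated addition: build up to 9Q.
2Q: tangent at (26, 28): λ = (3·26² + 7)/(2·28) ≡ 20/25. 25⁻¹ ≡ 5 (mod 31), so λ ≡ 20·5 ≡ 7.
  x = λ² - 26 - 26 = 49 - 52 ≡ 28; y = λ·(26 - 28) - 28 ≡ 20. → (28, 20)
3Q: (28, 20) + (26, 28). λ = (28 - 20)/(26 - 28) ≡ 8/29 mod 31. 29⁻¹ ≡ 15 (mod 31), so λ ≡ 27.
  x = λ² - 28 - 26 = 729 - 54 ≡ 24; y = λ·(28 - 24) - 20 ≡ 26. → (24, 26)
4Q: (24, 26) + (26, 28). λ = (28 - 26)/(26 - 24) ≡ 2/2 mod 31. 2⁻¹ ≡ 16 (mod 31), so λ ≡ 1.
  x = λ² - 24 - 26 = 1 - 50 ≡ 13; y = λ·(24 - 13) - 26 ≡ 16. → (13, 16)
5Q: (13, 16) + (26, 28). λ = (28 - 16)/(26 - 13) ≡ 12/13 mod 31. 13⁻¹ ≡ 12 (mod 31), so λ ≡ 20.
  x = λ² - 13 - 26 = 400 - 39 ≡ 20; y = λ·(13 - 20) - 16 ≡ 30. → (20, 30)
6Q: (20, 30) + (26, 28). λ = (28 - 30)/(26 - 20) ≡ 29/6 mod 31. 6⁻¹ ≡ 26 (mod 31), so λ ≡ 10.
  x = λ² - 20 - 26 = 100 - 46 ≡ 23; y = λ·(20 - 23) - 30 ≡ 2. → (23, 2)
7Q: (23, 2) + (26, 28). λ = (28 - 2)/(26 - 23) ≡ 26/3 mod 31. 3⁻¹ ≡ 21 (mod 31), so λ ≡ 19.
  x = λ² - 23 - 26 = 361 - 49 ≡ 2; y = λ·(23 - 2) - 2 ≡ 25. → (2, 25)
8Q: (2, 25) + (26, 28). λ = (28 - 25)/(26 - 2) ≡ 3/24 mod 31. 24⁻¹ ≡ 22 (mod 31), so λ ≡ 4.
  x = λ² - 2 - 26 = 16 - 28 ≡ 19; y = λ·(2 - 19) - 25 ≡ 0. → (19, 0)
9Q: (19, 0) + (26, 28). λ = (28 - 0)/(26 - 19) ≡ 28/7 mod 31. 7⁻¹ ≡ 9 (mod 31), so λ ≡ 4.
  x = λ² - 19 - 26 = 16 - 45 ≡ 2; y = λ·(19 - 2) - 0 ≡ 6. → (2, 6)

(2, 6)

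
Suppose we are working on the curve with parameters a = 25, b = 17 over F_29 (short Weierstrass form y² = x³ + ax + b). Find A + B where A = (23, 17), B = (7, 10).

(24, 17)

(23, 17) + (7, 10). λ = (10 - 17)/(7 - 23) ≡ 22/13 mod 29. 13⁻¹ ≡ 9 (mod 29) since 13·9 = 117 ≡ 1, so λ ≡ 24.
  x = λ² - 23 - 7 = 576 - 30 ≡ 24; y = λ·(23 - 24) - 17 ≡ 17. → (24, 17)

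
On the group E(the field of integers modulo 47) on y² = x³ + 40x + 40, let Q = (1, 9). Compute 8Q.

(34, 40)

Double-and-add on 8 = (1000)₂. Start with Q = (1, 9) for the leading 1-bit.
double: tangent at (1, 9): λ = (3·1² + 40)/(2·9) ≡ 43/18. 18⁻¹ ≡ 34 (mod 47), so λ ≡ 43·34 ≡ 5.
  x = λ² - 1 - 1 = 25 - 2 ≡ 23; y = λ·(1 - 23) - 9 ≡ 22. → (23, 22)
double: tangent at (23, 22): λ = (3·23² + 40)/(2·22) ≡ 29/44. 44⁻¹ ≡ 31 (mod 47) since 44·31 = 1364 ≡ 1, so λ ≡ 29·31 ≡ 6.
  x = λ² - 23 - 23 = 36 - 46 ≡ 37; y = λ·(23 - 37) - 22 ≡ 35. → (37, 35)
double: tangent at (37, 35): λ = (3·37² + 40)/(2·35) ≡ 11/23. 23⁻¹ ≡ 45 (mod 47) since 23·45 = 1035 ≡ 1, so λ ≡ 11·45 ≡ 25.
  x = λ² - 37 - 37 = 625 - 74 ≡ 34; y = λ·(37 - 34) - 35 ≡ 40. → (34, 40)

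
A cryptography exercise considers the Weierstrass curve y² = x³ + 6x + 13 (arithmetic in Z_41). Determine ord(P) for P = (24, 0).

2P: (24, 0) + (24, 0): same x and y₁ ≡ -y₂, so the sum is 𝒪.
2P = 𝒪, so the order is 2.

2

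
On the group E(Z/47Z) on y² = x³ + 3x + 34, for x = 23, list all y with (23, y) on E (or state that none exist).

12, 35

x³ + 3x + 34 = 12270 ≡ 3 (mod 47).
Square roots of 3 mod 47: 12 and 35 (since 12² = 144 ≡ 3).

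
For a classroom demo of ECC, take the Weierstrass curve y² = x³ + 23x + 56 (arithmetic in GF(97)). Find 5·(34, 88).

Write P = (34, 88).
Repeated addition: build up to 5P.
2P: tangent at (34, 88): λ = (3·34² + 23)/(2·88) ≡ 96/79. 79⁻¹ ≡ 70 (mod 97), so λ ≡ 96·70 ≡ 27.
  x = λ² - 34 - 34 = 729 - 68 ≡ 79; y = λ·(34 - 79) - 88 ≡ 55. → (79, 55)
3P: (79, 55) + (34, 88). λ = (88 - 55)/(34 - 79) ≡ 33/52 mod 97. 52⁻¹ ≡ 28 (mod 97), so λ ≡ 51.
  x = λ² - 79 - 34 = 2601 - 113 ≡ 63; y = λ·(79 - 63) - 55 ≡ 82. → (63, 82)
4P: (63, 82) + (34, 88). λ = (88 - 82)/(34 - 63) ≡ 6/68 mod 97. 68⁻¹ ≡ 10 (mod 97), so λ ≡ 60.
  x = λ² - 63 - 34 = 3600 - 97 ≡ 11; y = λ·(63 - 11) - 82 ≡ 31. → (11, 31)
5P: (11, 31) + (34, 88). λ = (88 - 31)/(34 - 11) ≡ 57/23 mod 97. 23⁻¹ ≡ 38 (mod 97) since 23·38 = 874 ≡ 1, so λ ≡ 32.
  x = λ² - 11 - 34 = 1024 - 45 ≡ 9; y = λ·(11 - 9) - 31 ≡ 33. → (9, 33)

(9, 33)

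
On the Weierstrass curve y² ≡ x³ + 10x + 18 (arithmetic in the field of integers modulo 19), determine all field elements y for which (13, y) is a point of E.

none

x³ + 10x + 18 = 2345 ≡ 8 (mod 19).
8 is a non-residue mod 19; no y exists.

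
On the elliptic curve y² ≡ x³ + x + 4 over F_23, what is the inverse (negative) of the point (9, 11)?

(9, 12)

-(9, 11) = (9, -11 mod 23) = (9, 12).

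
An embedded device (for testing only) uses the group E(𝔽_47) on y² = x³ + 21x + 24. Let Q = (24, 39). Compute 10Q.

Repeated addition: build up to 10Q.
2Q: tangent at (24, 39): λ = (3·24² + 21)/(2·39) ≡ 10/31. 31⁻¹ ≡ 44 (mod 47) since 31·44 = 1364 ≡ 1, so λ ≡ 10·44 ≡ 17.
  x = λ² - 24 - 24 = 289 - 48 ≡ 6; y = λ·(24 - 6) - 39 ≡ 32. → (6, 32)
3Q: (6, 32) + (24, 39). λ = (39 - 32)/(24 - 6) ≡ 7/18 mod 47. 18⁻¹ ≡ 34 (mod 47), so λ ≡ 3.
  x = λ² - 6 - 24 = 9 - 30 ≡ 26; y = λ·(6 - 26) - 32 ≡ 2. → (26, 2)
4Q: (26, 2) + (24, 39). λ = (39 - 2)/(24 - 26) ≡ 37/45 mod 47. 45⁻¹ ≡ 23 (mod 47), so λ ≡ 5.
  x = λ² - 26 - 24 = 25 - 50 ≡ 22; y = λ·(26 - 22) - 2 ≡ 18. → (22, 18)
5Q: (22, 18) + (24, 39). λ = (39 - 18)/(24 - 22) ≡ 21/2 mod 47. 2⁻¹ ≡ 24 (mod 47) since 2·24 = 48 ≡ 1, so λ ≡ 34.
  x = λ² - 22 - 24 = 1156 - 46 ≡ 29; y = λ·(22 - 29) - 18 ≡ 26. → (29, 26)
6Q: (29, 26) + (24, 39). λ = (39 - 26)/(24 - 29) ≡ 13/42 mod 47. 42⁻¹ ≡ 28 (mod 47), so λ ≡ 35.
  x = λ² - 29 - 24 = 1225 - 53 ≡ 44; y = λ·(29 - 44) - 26 ≡ 13. → (44, 13)
7Q: (44, 13) + (24, 39). λ = (39 - 13)/(24 - 44) ≡ 26/27 mod 47. 27⁻¹ ≡ 7 (mod 47), so λ ≡ 41.
  x = λ² - 44 - 24 = 1681 - 68 ≡ 15; y = λ·(44 - 15) - 13 ≡ 1. → (15, 1)
8Q: (15, 1) + (24, 39). λ = (39 - 1)/(24 - 15) ≡ 38/9 mod 47. 9⁻¹ ≡ 21 (mod 47), so λ ≡ 46.
  x = λ² - 15 - 24 = 2116 - 39 ≡ 9; y = λ·(15 - 9) - 1 ≡ 40. → (9, 40)
9Q: (9, 40) + (24, 39). λ = (39 - 40)/(24 - 9) ≡ 46/15 mod 47. 15⁻¹ ≡ 22 (mod 47), so λ ≡ 25.
  x = λ² - 9 - 24 = 625 - 33 ≡ 28; y = λ·(9 - 28) - 40 ≡ 2. → (28, 2)
10Q: (28, 2) + (24, 39). λ = (39 - 2)/(24 - 28) ≡ 37/43 mod 47. 43⁻¹ ≡ 35 (mod 47), so λ ≡ 26.
  x = λ² - 28 - 24 = 676 - 52 ≡ 13; y = λ·(28 - 13) - 2 ≡ 12. → (13, 12)

(13, 12)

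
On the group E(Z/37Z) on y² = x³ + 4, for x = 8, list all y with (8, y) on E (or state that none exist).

none

x³ + 0x + 4 = 516 ≡ 35 (mod 37).
35 is a non-residue mod 37; no y exists.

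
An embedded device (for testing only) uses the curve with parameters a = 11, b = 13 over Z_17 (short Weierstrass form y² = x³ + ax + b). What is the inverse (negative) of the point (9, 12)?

-(9, 12) = (9, -12 mod 17) = (9, 5).

(9, 5)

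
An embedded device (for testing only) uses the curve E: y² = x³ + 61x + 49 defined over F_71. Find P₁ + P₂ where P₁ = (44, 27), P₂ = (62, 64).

(1, 18)

(44, 27) + (62, 64). λ = (64 - 27)/(62 - 44) ≡ 37/18 mod 71. 18⁻¹ ≡ 4 (mod 71), so λ ≡ 6.
  x = λ² - 44 - 62 = 36 - 106 ≡ 1; y = λ·(44 - 1) - 27 ≡ 18. → (1, 18)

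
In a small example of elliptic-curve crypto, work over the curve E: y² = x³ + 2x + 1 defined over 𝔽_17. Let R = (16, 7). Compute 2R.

tangent at (16, 7): λ = (3·16² + 2)/(2·7) ≡ 5/14. 14⁻¹ ≡ 11 (mod 17), so λ ≡ 5·11 ≡ 4.
  x = λ² - 16 - 16 = 16 - 32 ≡ 1; y = λ·(16 - 1) - 7 ≡ 2. → (1, 2)

(1, 2)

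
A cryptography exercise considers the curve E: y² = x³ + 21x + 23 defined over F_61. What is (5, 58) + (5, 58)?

tangent at (5, 58): λ = (3·5² + 21)/(2·58) ≡ 35/55. 55⁻¹ ≡ 10 (mod 61), so λ ≡ 35·10 ≡ 45.
  x = λ² - 5 - 5 = 2025 - 10 ≡ 2; y = λ·(5 - 2) - 58 ≡ 16. → (2, 16)

(2, 16)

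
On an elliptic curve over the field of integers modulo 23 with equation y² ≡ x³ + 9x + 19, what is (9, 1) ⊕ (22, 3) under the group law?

(4, 21)

(9, 1) + (22, 3). λ = (3 - 1)/(22 - 9) ≡ 2/13 mod 23. 13⁻¹ ≡ 16 (mod 23), so λ ≡ 9.
  x = λ² - 9 - 22 = 81 - 31 ≡ 4; y = λ·(9 - 4) - 1 ≡ 21. → (4, 21)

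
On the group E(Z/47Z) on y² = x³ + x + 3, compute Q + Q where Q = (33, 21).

tangent at (33, 21): λ = (3·33² + 1)/(2·21) ≡ 25/42. 42⁻¹ ≡ 28 (mod 47), so λ ≡ 25·28 ≡ 42.
  x = λ² - 33 - 33 = 1764 - 66 ≡ 6; y = λ·(33 - 6) - 21 ≡ 32. → (6, 32)

(6, 32)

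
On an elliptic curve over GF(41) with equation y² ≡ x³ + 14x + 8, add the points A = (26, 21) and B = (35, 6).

(26, 21) + (35, 6). λ = (6 - 21)/(35 - 26) ≡ 26/9 mod 41. 9⁻¹ ≡ 32 (mod 41), so λ ≡ 12.
  x = λ² - 26 - 35 = 144 - 61 ≡ 1; y = λ·(26 - 1) - 21 ≡ 33. → (1, 33)

(1, 33)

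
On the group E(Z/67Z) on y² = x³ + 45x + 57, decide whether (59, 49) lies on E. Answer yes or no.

y² = 49² ≡ 56; x³ + 45x + 57 = 208091 ≡ 56 (mod 67). 56 = 56.

yes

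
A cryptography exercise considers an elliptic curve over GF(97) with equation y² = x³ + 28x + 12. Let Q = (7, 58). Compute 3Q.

(60, 86)

Repeated addition: build up to 3Q.
2Q: tangent at (7, 58): λ = (3·7² + 28)/(2·58) ≡ 78/19. 19⁻¹ ≡ 46 (mod 97), so λ ≡ 78·46 ≡ 96.
  x = λ² - 7 - 7 = 9216 - 14 ≡ 84; y = λ·(7 - 84) - 58 ≡ 19. → (84, 19)
3Q: (84, 19) + (7, 58). λ = (58 - 19)/(7 - 84) ≡ 39/20 mod 97. 20⁻¹ ≡ 34 (mod 97) since 20·34 = 680 ≡ 1, so λ ≡ 65.
  x = λ² - 84 - 7 = 4225 - 91 ≡ 60; y = λ·(84 - 60) - 19 ≡ 86. → (60, 86)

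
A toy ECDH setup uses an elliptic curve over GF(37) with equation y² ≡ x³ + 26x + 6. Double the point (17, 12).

(13, 32)

tangent at (17, 12): λ = (3·17² + 26)/(2·12) ≡ 5/24. 24⁻¹ ≡ 17 (mod 37), so λ ≡ 5·17 ≡ 11.
  x = λ² - 17 - 17 = 121 - 34 ≡ 13; y = λ·(17 - 13) - 12 ≡ 32. → (13, 32)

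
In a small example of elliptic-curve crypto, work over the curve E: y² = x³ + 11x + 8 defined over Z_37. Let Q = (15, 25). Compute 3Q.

(24, 6)

Repeated addition: build up to 3Q.
2Q: tangent at (15, 25): λ = (3·15² + 11)/(2·25) ≡ 20/13. 13⁻¹ ≡ 20 (mod 37) since 13·20 = 260 ≡ 1, so λ ≡ 20·20 ≡ 30.
  x = λ² - 15 - 15 = 900 - 30 ≡ 19; y = λ·(15 - 19) - 25 ≡ 3. → (19, 3)
3Q: (19, 3) + (15, 25). λ = (25 - 3)/(15 - 19) ≡ 22/33 mod 37. 33⁻¹ ≡ 9 (mod 37), so λ ≡ 13.
  x = λ² - 19 - 15 = 169 - 34 ≡ 24; y = λ·(19 - 24) - 3 ≡ 6. → (24, 6)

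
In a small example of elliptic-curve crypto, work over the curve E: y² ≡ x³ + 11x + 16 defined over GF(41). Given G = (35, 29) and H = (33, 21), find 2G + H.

First 2G:
Repeated addition: build up to 2G.
2G: tangent at (35, 29): λ = (3·35² + 11)/(2·29) ≡ 37/17. 17⁻¹ ≡ 29 (mod 41) since 17·29 = 493 ≡ 1, so λ ≡ 37·29 ≡ 7.
  x = λ² - 35 - 35 = 49 - 70 ≡ 20; y = λ·(35 - 20) - 29 ≡ 35. → (20, 35)
2G = (20, 35).
Finally 2G + H:
(20, 35) + (33, 21). λ = (21 - 35)/(33 - 20) ≡ 27/13 mod 41. 13⁻¹ ≡ 19 (mod 41), so λ ≡ 21.
  x = λ² - 20 - 33 = 441 - 53 ≡ 19; y = λ·(20 - 19) - 35 ≡ 27. → (19, 27)

(19, 27)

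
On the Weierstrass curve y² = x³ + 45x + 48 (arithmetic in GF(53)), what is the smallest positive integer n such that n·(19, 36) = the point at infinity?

2P: tangent at (19, 36): λ = (3·19² + 45)/(2·36) ≡ 15/19. 19⁻¹ ≡ 14 (mod 53), so λ ≡ 15·14 ≡ 51.
  x = λ² - 19 - 19 = 2601 - 38 ≡ 19; y = λ·(19 - 19) - 36 ≡ 17. → (19, 17)
3P: (19, 17) + (19, 36): same x and y₁ ≡ -y₂, so the sum is the point at infinity.
3P = the point at infinity, so the order is 3.

3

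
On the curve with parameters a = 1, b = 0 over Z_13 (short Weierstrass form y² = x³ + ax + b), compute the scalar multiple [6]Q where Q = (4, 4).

Double-and-add on 6 = (110)₂. Start with Q = (4, 4) for the leading 1-bit.
double: tangent at (4, 4): λ = (3·4² + 1)/(2·4) ≡ 10/8. 8⁻¹ ≡ 5 (mod 13) since 8·5 = 40 ≡ 1, so λ ≡ 10·5 ≡ 11.
  x = λ² - 4 - 4 = 121 - 8 ≡ 9; y = λ·(4 - 9) - 4 ≡ 6. → (9, 6)
add Q: (9, 6) + (4, 4). λ = (4 - 6)/(4 - 9) ≡ 11/8 mod 13. 8⁻¹ ≡ 5 (mod 13), so λ ≡ 3.
  x = λ² - 9 - 4 = 9 - 13 ≡ 9; y = λ·(9 - 9) - 6 ≡ 7. → (9, 7)
double: tangent at (9, 7): λ = (3·9² + 1)/(2·7) ≡ 10/1. 1⁻¹ ≡ 1 (mod 13) since 1·1 = 1 ≡ 1, so λ ≡ 10·1 ≡ 10.
  x = λ² - 9 - 9 = 100 - 18 ≡ 4; y = λ·(9 - 4) - 7 ≡ 4. → (4, 4)

(4, 4)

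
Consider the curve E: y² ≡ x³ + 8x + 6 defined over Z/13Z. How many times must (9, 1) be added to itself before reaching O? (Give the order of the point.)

2P: tangent at (9, 1): λ = (3·9² + 8)/(2·1) ≡ 4/2. 2⁻¹ ≡ 7 (mod 13), so λ ≡ 4·7 ≡ 2.
  x = λ² - 9 - 9 = 4 - 18 ≡ 12; y = λ·(9 - 12) - 1 ≡ 6. → (12, 6)
3P: (12, 6) + (9, 1). λ = (1 - 6)/(9 - 12) ≡ 8/10 mod 13. 10⁻¹ ≡ 4 (mod 13), so λ ≡ 6.
  x = λ² - 12 - 9 = 36 - 21 ≡ 2; y = λ·(12 - 2) - 6 ≡ 2. → (2, 2)
4P: (2, 2) + (9, 1). λ = (1 - 2)/(9 - 2) ≡ 12/7 mod 13. 7⁻¹ ≡ 2 (mod 13), so λ ≡ 11.
  x = λ² - 2 - 9 = 121 - 11 ≡ 6; y = λ·(2 - 6) - 2 ≡ 6. → (6, 6)
5P: (6, 6) + (9, 1). λ = (1 - 6)/(9 - 6) ≡ 8/3 mod 13. 3⁻¹ ≡ 9 (mod 13), so λ ≡ 7.
  x = λ² - 6 - 9 = 49 - 15 ≡ 8; y = λ·(6 - 8) - 6 ≡ 6. → (8, 6)
6P: (8, 6) + (9, 1). λ = (1 - 6)/(9 - 8) ≡ 8/1 mod 13. 1⁻¹ ≡ 1 (mod 13) since 1·1 = 1 ≡ 1, so λ ≡ 8.
  x = λ² - 8 - 9 = 64 - 17 ≡ 8; y = λ·(8 - 8) - 6 ≡ 7. → (8, 7)
7P: (8, 7) + (9, 1). λ = (1 - 7)/(9 - 8) ≡ 7/1 mod 13. 1⁻¹ ≡ 1 (mod 13), so λ ≡ 7.
  x = λ² - 8 - 9 = 49 - 17 ≡ 6; y = λ·(8 - 6) - 7 ≡ 7. → (6, 7)
8P: (6, 7) + (9, 1). λ = (1 - 7)/(9 - 6) ≡ 7/3 mod 13. 3⁻¹ ≡ 9 (mod 13), so λ ≡ 11.
  x = λ² - 6 - 9 = 121 - 15 ≡ 2; y = λ·(6 - 2) - 7 ≡ 11. → (2, 11)
9P: (2, 11) + (9, 1). λ = (1 - 11)/(9 - 2) ≡ 3/7 mod 13. 7⁻¹ ≡ 2 (mod 13) since 7·2 = 14 ≡ 1, so λ ≡ 6.
  x = λ² - 2 - 9 = 36 - 11 ≡ 12; y = λ·(2 - 12) - 11 ≡ 7. → (12, 7)
10P: (12, 7) + (9, 1). λ = (1 - 7)/(9 - 12) ≡ 7/10 mod 13. 10⁻¹ ≡ 4 (mod 13), so λ ≡ 2.
  x = λ² - 12 - 9 = 4 - 21 ≡ 9; y = λ·(12 - 9) - 7 ≡ 12. → (9, 12)
11P: (9, 12) + (9, 1): same x and y₁ ≡ -y₂, so the sum is O.
11P = O, so the order is 11.

11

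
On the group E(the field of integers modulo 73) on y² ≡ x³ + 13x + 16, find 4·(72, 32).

(54, 65)

Write G = (72, 32).
Double-and-add on 4 = (100)₂. Start with G = (72, 32) for the leading 1-bit.
double: tangent at (72, 32): λ = (3·72² + 13)/(2·32) ≡ 16/64. 64⁻¹ ≡ 8 (mod 73) since 64·8 = 512 ≡ 1, so λ ≡ 16·8 ≡ 55.
  x = λ² - 72 - 72 = 3025 - 144 ≡ 34; y = λ·(72 - 34) - 32 ≡ 14. → (34, 14)
double: tangent at (34, 14): λ = (3·34² + 13)/(2·14) ≡ 50/28. 28⁻¹ ≡ 60 (mod 73) since 28·60 = 1680 ≡ 1, so λ ≡ 50·60 ≡ 7.
  x = λ² - 34 - 34 = 49 - 68 ≡ 54; y = λ·(34 - 54) - 14 ≡ 65. → (54, 65)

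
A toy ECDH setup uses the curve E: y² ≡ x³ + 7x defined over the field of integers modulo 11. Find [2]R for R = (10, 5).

tangent at (10, 5): λ = (3·10² + 7)/(2·5) ≡ 10/10. 10⁻¹ ≡ 10 (mod 11), so λ ≡ 10·10 ≡ 1.
  x = λ² - 10 - 10 = 1 - 20 ≡ 3; y = λ·(10 - 3) - 5 ≡ 2. → (3, 2)

(3, 2)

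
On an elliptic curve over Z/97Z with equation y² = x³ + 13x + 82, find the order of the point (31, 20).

2P: tangent at (31, 20): λ = (3·31² + 13)/(2·20) ≡ 83/40. 40⁻¹ ≡ 17 (mod 97), so λ ≡ 83·17 ≡ 53.
  x = λ² - 31 - 31 = 2809 - 62 ≡ 31; y = λ·(31 - 31) - 20 ≡ 77. → (31, 77)
3P: (31, 77) + (31, 20): same x and y₁ ≡ -y₂, so the sum is ∞.
3P = ∞, so the order is 3.

3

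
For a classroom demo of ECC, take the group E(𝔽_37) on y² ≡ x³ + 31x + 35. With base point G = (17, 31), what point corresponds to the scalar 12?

(17, 6)

Double-and-add on 12 = (1100)₂. Start with G = (17, 31) for the leading 1-bit.
double: tangent at (17, 31): λ = (3·17² + 31)/(2·31) ≡ 10/25. 25⁻¹ ≡ 3 (mod 37) since 25·3 = 75 ≡ 1, so λ ≡ 10·3 ≡ 30.
  x = λ² - 17 - 17 = 900 - 34 ≡ 15; y = λ·(17 - 15) - 31 ≡ 29. → (15, 29)
add G: (15, 29) + (17, 31). λ = (31 - 29)/(17 - 15) ≡ 2/2 mod 37. 2⁻¹ ≡ 19 (mod 37), so λ ≡ 1.
  x = λ² - 15 - 17 = 1 - 32 ≡ 6; y = λ·(15 - 6) - 29 ≡ 17. → (6, 17)
double: tangent at (6, 17): λ = (3·6² + 31)/(2·17) ≡ 28/34. 34⁻¹ ≡ 12 (mod 37), so λ ≡ 28·12 ≡ 3.
  x = λ² - 6 - 6 = 9 - 12 ≡ 34; y = λ·(6 - 34) - 17 ≡ 10. → (34, 10)
double: tangent at (34, 10): λ = (3·34² + 31)/(2·10) ≡ 21/20. 20⁻¹ ≡ 13 (mod 37), so λ ≡ 21·13 ≡ 14.
  x = λ² - 34 - 34 = 196 - 68 ≡ 17; y = λ·(34 - 17) - 10 ≡ 6. → (17, 6)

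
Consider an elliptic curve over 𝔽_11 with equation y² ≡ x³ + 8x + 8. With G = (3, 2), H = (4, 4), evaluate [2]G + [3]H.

First 2G:
Repeated addition: build up to 2G.
2G: tangent at (3, 2): λ = (3·3² + 8)/(2·2) ≡ 2/4. 4⁻¹ ≡ 3 (mod 11) since 4·3 = 12 ≡ 1, so λ ≡ 2·3 ≡ 6.
  x = λ² - 3 - 3 = 36 - 6 ≡ 8; y = λ·(3 - 8) - 2 ≡ 1. → (8, 1)
2G = (8, 1).
Next 3H:
Repeated addition: build up to 3H.
2H: tangent at (4, 4): λ = (3·4² + 8)/(2·4) ≡ 1/8. 8⁻¹ ≡ 7 (mod 11), so λ ≡ 1·7 ≡ 7.
  x = λ² - 4 - 4 = 49 - 8 ≡ 8; y = λ·(4 - 8) - 4 ≡ 1. → (8, 1)
3H: (8, 1) + (4, 4). λ = (4 - 1)/(4 - 8) ≡ 3/7 mod 11. 7⁻¹ ≡ 8 (mod 11), so λ ≡ 2.
  x = λ² - 8 - 4 = 4 - 12 ≡ 3; y = λ·(8 - 3) - 1 ≡ 9. → (3, 9)
3H = (3, 9).
Finally 2G + 3H:
(8, 1) + (3, 9). λ = (9 - 1)/(3 - 8) ≡ 8/6 mod 11. 6⁻¹ ≡ 2 (mod 11), so λ ≡ 5.
  x = λ² - 8 - 3 = 25 - 11 ≡ 3; y = λ·(8 - 3) - 1 ≡ 2. → (3, 2)

(3, 2)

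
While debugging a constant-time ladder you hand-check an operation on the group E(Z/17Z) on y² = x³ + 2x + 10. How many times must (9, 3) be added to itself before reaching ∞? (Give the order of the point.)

2P: tangent at (9, 3): λ = (3·9² + 2)/(2·3) ≡ 7/6. 6⁻¹ ≡ 3 (mod 17), so λ ≡ 7·3 ≡ 4.
  x = λ² - 9 - 9 = 16 - 18 ≡ 15; y = λ·(9 - 15) - 3 ≡ 7. → (15, 7)
3P: (15, 7) + (9, 3). λ = (3 - 7)/(9 - 15) ≡ 13/11 mod 17. 11⁻¹ ≡ 14 (mod 17), so λ ≡ 12.
  x = λ² - 15 - 9 = 144 - 24 ≡ 1; y = λ·(15 - 1) - 7 ≡ 8. → (1, 8)
4P: (1, 8) + (9, 3). λ = (3 - 8)/(9 - 1) ≡ 12/8 mod 17. 8⁻¹ ≡ 15 (mod 17), so λ ≡ 10.
  x = λ² - 1 - 9 = 100 - 10 ≡ 5; y = λ·(1 - 5) - 8 ≡ 3. → (5, 3)
5P: (5, 3) + (9, 3). λ = (3 - 3)/(9 - 5) ≡ 0/4 mod 17. 4⁻¹ ≡ 13 (mod 17), so λ ≡ 0.
  x = λ² - 5 - 9 = 0 - 14 ≡ 3; y = λ·(5 - 3) - 3 ≡ 14. → (3, 14)
6P: (3, 14) + (9, 3). λ = (3 - 14)/(9 - 3) ≡ 6/6 mod 17. 6⁻¹ ≡ 3 (mod 17) since 6·3 = 18 ≡ 1, so λ ≡ 1.
  x = λ² - 3 - 9 = 1 - 12 ≡ 6; y = λ·(3 - 6) - 14 ≡ 0. → (6, 0)
7P: (6, 0) + (9, 3). λ = (3 - 0)/(9 - 6) ≡ 3/3 mod 17. 3⁻¹ ≡ 6 (mod 17), so λ ≡ 1.
  x = λ² - 6 - 9 = 1 - 15 ≡ 3; y = λ·(6 - 3) - 0 ≡ 3. → (3, 3)
8P: (3, 3) + (9, 3). λ = (3 - 3)/(9 - 3) ≡ 0/6 mod 17. 6⁻¹ ≡ 3 (mod 17), so λ ≡ 0.
  x = λ² - 3 - 9 = 0 - 12 ≡ 5; y = λ·(3 - 5) - 3 ≡ 14. → (5, 14)
9P: (5, 14) + (9, 3). λ = (3 - 14)/(9 - 5) ≡ 6/4 mod 17. 4⁻¹ ≡ 13 (mod 17), so λ ≡ 10.
  x = λ² - 5 - 9 = 100 - 14 ≡ 1; y = λ·(5 - 1) - 14 ≡ 9. → (1, 9)
10P: (1, 9) + (9, 3). λ = (3 - 9)/(9 - 1) ≡ 11/8 mod 17. 8⁻¹ ≡ 15 (mod 17) since 8·15 = 120 ≡ 1, so λ ≡ 12.
  x = λ² - 1 - 9 = 144 - 10 ≡ 15; y = λ·(1 - 15) - 9 ≡ 10. → (15, 10)
11P: (15, 10) + (9, 3). λ = (3 - 10)/(9 - 15) ≡ 10/11 mod 17. 11⁻¹ ≡ 14 (mod 17), so λ ≡ 4.
  x = λ² - 15 - 9 = 16 - 24 ≡ 9; y = λ·(15 - 9) - 10 ≡ 14. → (9, 14)
12P: (9, 14) + (9, 3): same x and y₁ ≡ -y₂, so the sum is ∞.
12P = ∞, so the order is 12.

12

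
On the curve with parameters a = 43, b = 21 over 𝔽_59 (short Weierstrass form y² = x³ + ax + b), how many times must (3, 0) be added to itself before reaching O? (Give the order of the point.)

2

2P: (3, 0) + (3, 0): same x and y₁ ≡ -y₂, so the sum is O.
2P = O, so the order is 2.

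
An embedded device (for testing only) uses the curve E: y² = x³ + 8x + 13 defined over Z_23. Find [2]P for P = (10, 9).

tangent at (10, 9): λ = (3·10² + 8)/(2·9) ≡ 9/18. 18⁻¹ ≡ 9 (mod 23), so λ ≡ 9·9 ≡ 12.
  x = λ² - 10 - 10 = 144 - 20 ≡ 9; y = λ·(10 - 9) - 9 ≡ 3. → (9, 3)

(9, 3)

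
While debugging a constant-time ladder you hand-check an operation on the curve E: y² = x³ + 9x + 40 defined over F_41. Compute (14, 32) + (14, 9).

O

The two points share x = 14 and their y-coordinates satisfy 32 + 9 ≡ 0 (mod 41), so they are inverses. Their sum is 𝒪.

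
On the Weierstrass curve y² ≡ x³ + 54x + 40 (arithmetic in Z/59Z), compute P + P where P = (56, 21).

(4, 54)

tangent at (56, 21): λ = (3·56² + 54)/(2·21) ≡ 22/42. 42⁻¹ ≡ 52 (mod 59), so λ ≡ 22·52 ≡ 23.
  x = λ² - 56 - 56 = 529 - 112 ≡ 4; y = λ·(56 - 4) - 21 ≡ 54. → (4, 54)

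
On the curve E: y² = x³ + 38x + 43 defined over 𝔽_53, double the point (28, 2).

tangent at (28, 2): λ = (3·28² + 38)/(2·2) ≡ 5/4. 4⁻¹ ≡ 40 (mod 53) since 4·40 = 160 ≡ 1, so λ ≡ 5·40 ≡ 41.
  x = λ² - 28 - 28 = 1681 - 56 ≡ 35; y = λ·(28 - 35) - 2 ≡ 29. → (35, 29)

(35, 29)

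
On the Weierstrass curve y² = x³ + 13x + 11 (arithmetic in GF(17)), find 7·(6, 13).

Write P = (6, 13).
Double-and-add on 7 = (111)₂. Start with P = (6, 13) for the leading 1-bit.
double: tangent at (6, 13): λ = (3·6² + 13)/(2·13) ≡ 2/9. 9⁻¹ ≡ 2 (mod 17) since 9·2 = 18 ≡ 1, so λ ≡ 2·2 ≡ 4.
  x = λ² - 6 - 6 = 16 - 12 ≡ 4; y = λ·(6 - 4) - 13 ≡ 12. → (4, 12)
add P: (4, 12) + (6, 13). λ = (13 - 12)/(6 - 4) ≡ 1/2 mod 17. 2⁻¹ ≡ 9 (mod 17) since 2·9 = 18 ≡ 1, so λ ≡ 9.
  x = λ² - 4 - 6 = 81 - 10 ≡ 3; y = λ·(4 - 3) - 12 ≡ 14. → (3, 14)
double: tangent at (3, 14): λ = (3·3² + 13)/(2·14) ≡ 6/11. 11⁻¹ ≡ 14 (mod 17), so λ ≡ 6·14 ≡ 16.
  x = λ² - 3 - 3 = 256 - 6 ≡ 12; y = λ·(3 - 12) - 14 ≡ 12. → (12, 12)
add P: (12, 12) + (6, 13). λ = (13 - 12)/(6 - 12) ≡ 1/11 mod 17. 11⁻¹ ≡ 14 (mod 17), so λ ≡ 14.
  x = λ² - 12 - 6 = 196 - 18 ≡ 8; y = λ·(12 - 8) - 12 ≡ 10. → (8, 10)

(8, 10)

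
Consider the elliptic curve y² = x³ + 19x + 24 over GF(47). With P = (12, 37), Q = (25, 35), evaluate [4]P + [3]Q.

First 4P:
Double-and-add on 4 = (100)₂. Start with P = (12, 37) for the leading 1-bit.
double: tangent at (12, 37): λ = (3·12² + 19)/(2·37) ≡ 28/27. 27⁻¹ ≡ 7 (mod 47), so λ ≡ 28·7 ≡ 8.
  x = λ² - 12 - 12 = 64 - 24 ≡ 40; y = λ·(12 - 40) - 37 ≡ 21. → (40, 21)
double: tangent at (40, 21): λ = (3·40² + 19)/(2·21) ≡ 25/42. 42⁻¹ ≡ 28 (mod 47) since 42·28 = 1176 ≡ 1, so λ ≡ 25·28 ≡ 42.
  x = λ² - 40 - 40 = 1764 - 80 ≡ 39; y = λ·(40 - 39) - 21 ≡ 21. → (39, 21)
4P = (39, 21).
Next 3Q:
Repeated addition: build up to 3Q.
2Q: tangent at (25, 35): λ = (3·25² + 19)/(2·35) ≡ 14/23. 23⁻¹ ≡ 45 (mod 47) since 23·45 = 1035 ≡ 1, so λ ≡ 14·45 ≡ 19.
  x = λ² - 25 - 25 = 361 - 50 ≡ 29; y = λ·(25 - 29) - 35 ≡ 30. → (29, 30)
3Q: (29, 30) + (25, 35). λ = (35 - 30)/(25 - 29) ≡ 5/43 mod 47. 43⁻¹ ≡ 35 (mod 47) since 43·35 = 1505 ≡ 1, so λ ≡ 34.
  x = λ² - 29 - 25 = 1156 - 54 ≡ 21; y = λ·(29 - 21) - 30 ≡ 7. → (21, 7)
3Q = (21, 7).
Finally 4P + 3Q:
(39, 21) + (21, 7). λ = (7 - 21)/(21 - 39) ≡ 33/29 mod 47. 29⁻¹ ≡ 13 (mod 47), so λ ≡ 6.
  x = λ² - 39 - 21 = 36 - 60 ≡ 23; y = λ·(39 - 23) - 21 ≡ 28. → (23, 28)

(23, 28)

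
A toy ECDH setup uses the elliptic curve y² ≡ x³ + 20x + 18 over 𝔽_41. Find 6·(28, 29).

Write Q = (28, 29).
Repeated addition: build up to 6Q.
2Q: tangent at (28, 29): λ = (3·28² + 20)/(2·29) ≡ 35/17. 17⁻¹ ≡ 29 (mod 41) since 17·29 = 493 ≡ 1, so λ ≡ 35·29 ≡ 31.
  x = λ² - 28 - 28 = 961 - 56 ≡ 3; y = λ·(28 - 3) - 29 ≡ 8. → (3, 8)
3Q: (3, 8) + (28, 29). λ = (29 - 8)/(28 - 3) ≡ 21/25 mod 41. 25⁻¹ ≡ 23 (mod 41), so λ ≡ 32.
  x = λ² - 3 - 28 = 1024 - 31 ≡ 9; y = λ·(3 - 9) - 8 ≡ 5. → (9, 5)
4Q: (9, 5) + (28, 29). λ = (29 - 5)/(28 - 9) ≡ 24/19 mod 41. 19⁻¹ ≡ 13 (mod 41), so λ ≡ 25.
  x = λ² - 9 - 28 = 625 - 37 ≡ 14; y = λ·(9 - 14) - 5 ≡ 34. → (14, 34)
5Q: (14, 34) + (28, 29). λ = (29 - 34)/(28 - 14) ≡ 36/14 mod 41. 14⁻¹ ≡ 3 (mod 41), so λ ≡ 26.
  x = λ² - 14 - 28 = 676 - 42 ≡ 19; y = λ·(14 - 19) - 34 ≡ 0. → (19, 0)
6Q: (19, 0) + (28, 29). λ = (29 - 0)/(28 - 19) ≡ 29/9 mod 41. 9⁻¹ ≡ 32 (mod 41), so λ ≡ 26.
  x = λ² - 19 - 28 = 676 - 47 ≡ 14; y = λ·(19 - 14) - 0 ≡ 7. → (14, 7)

(14, 7)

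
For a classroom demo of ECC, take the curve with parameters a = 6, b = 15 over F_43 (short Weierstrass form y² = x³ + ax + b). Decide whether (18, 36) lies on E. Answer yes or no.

y² = 36² ≡ 6; x³ + 6x + 15 = 5955 ≡ 21 (mod 43). 6 ≠ 21.

no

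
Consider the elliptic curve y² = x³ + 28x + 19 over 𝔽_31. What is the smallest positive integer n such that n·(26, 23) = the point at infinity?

2P: tangent at (26, 23): λ = (3·26² + 28)/(2·23) ≡ 10/15. 15⁻¹ ≡ 29 (mod 31), so λ ≡ 10·29 ≡ 11.
  x = λ² - 26 - 26 = 121 - 52 ≡ 7; y = λ·(26 - 7) - 23 ≡ 0. → (7, 0)
3P: (7, 0) + (26, 23). λ = (23 - 0)/(26 - 7) ≡ 23/19 mod 31. 19⁻¹ ≡ 18 (mod 31), so λ ≡ 11.
  x = λ² - 7 - 26 = 121 - 33 ≡ 26; y = λ·(7 - 26) - 0 ≡ 8. → (26, 8)
4P: (26, 8) + (26, 23): same x and y₁ ≡ -y₂, so the sum is the point at infinity.
4P = the point at infinity, so the order is 4.

4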